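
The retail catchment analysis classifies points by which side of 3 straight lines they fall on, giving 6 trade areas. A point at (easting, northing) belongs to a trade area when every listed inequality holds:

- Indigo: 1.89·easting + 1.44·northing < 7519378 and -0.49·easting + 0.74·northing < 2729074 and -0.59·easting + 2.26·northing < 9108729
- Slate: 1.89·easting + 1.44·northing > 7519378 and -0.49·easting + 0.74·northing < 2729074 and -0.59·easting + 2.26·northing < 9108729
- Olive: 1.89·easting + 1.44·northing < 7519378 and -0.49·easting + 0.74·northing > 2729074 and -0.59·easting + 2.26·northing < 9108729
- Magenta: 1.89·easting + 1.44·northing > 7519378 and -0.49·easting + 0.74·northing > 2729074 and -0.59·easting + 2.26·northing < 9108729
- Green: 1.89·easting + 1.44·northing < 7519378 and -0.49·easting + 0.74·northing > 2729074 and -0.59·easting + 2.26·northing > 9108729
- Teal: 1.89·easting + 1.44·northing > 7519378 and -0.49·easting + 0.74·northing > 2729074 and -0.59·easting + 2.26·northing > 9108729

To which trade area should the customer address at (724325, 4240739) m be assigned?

Green

1.89·724325 + 1.44·4240739 = 7475638.410, which is < 7519378
-0.49·724325 + 0.74·4240739 = 2783227.610, which is > 2729074
-0.59·724325 + 2.26·4240739 = 9156718.390, which is > 9108729
This sign pattern matches Green.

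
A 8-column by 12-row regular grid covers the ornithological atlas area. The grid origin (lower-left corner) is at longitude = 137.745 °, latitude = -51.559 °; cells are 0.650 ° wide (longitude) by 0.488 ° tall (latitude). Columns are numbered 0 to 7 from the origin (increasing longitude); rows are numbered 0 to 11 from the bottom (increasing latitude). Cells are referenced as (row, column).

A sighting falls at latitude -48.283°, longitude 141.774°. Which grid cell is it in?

(6, 6)

Column index: ⌊(141.774 − 137.745) / 0.650⌋ = ⌊6.198⌋ = 6
Row offset from origin: ⌊(-48.283 − -51.559) / 0.488⌋ = ⌊6.713⌋ = 6 → row 6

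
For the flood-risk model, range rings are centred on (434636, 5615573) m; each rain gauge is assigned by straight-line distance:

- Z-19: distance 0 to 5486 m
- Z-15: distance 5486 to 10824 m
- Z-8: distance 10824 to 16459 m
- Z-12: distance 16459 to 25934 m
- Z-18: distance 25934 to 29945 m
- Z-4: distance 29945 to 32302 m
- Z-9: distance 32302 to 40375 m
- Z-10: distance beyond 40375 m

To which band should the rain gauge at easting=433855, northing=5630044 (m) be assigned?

Z-8

Distance = √((433855−434636)² + (5630044−5615573)²) = √(609961.000 + 209409841.000) = 14492.060 m.
10824 ≤ 14492.060 < 16459 → Z-8.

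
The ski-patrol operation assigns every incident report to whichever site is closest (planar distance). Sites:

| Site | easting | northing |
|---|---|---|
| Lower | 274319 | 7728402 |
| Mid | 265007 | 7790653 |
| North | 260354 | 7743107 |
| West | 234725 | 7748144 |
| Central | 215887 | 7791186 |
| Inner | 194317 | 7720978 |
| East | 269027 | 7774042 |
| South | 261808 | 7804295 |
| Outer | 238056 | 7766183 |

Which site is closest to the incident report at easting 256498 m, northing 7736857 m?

North

Squared distances to each site:
Lower: 389075066.000; Mid: 2966412697.000; North: 53931236.000; West: 601459898.000; Central: 4600893562.000; Inner: 4118619402.000; East: 1539700066.000; South: 4576079944.000; Outer: 1200121640.000.
Minimum at North.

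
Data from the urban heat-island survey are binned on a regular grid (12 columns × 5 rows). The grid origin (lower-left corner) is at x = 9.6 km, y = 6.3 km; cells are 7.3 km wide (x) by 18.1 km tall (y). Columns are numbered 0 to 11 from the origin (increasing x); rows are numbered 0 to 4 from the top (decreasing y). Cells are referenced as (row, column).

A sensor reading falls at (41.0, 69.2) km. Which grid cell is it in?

Column index: ⌊(41.0 − 9.6) / 7.3⌋ = ⌊4.301⌋ = 4
Row offset from origin: ⌊(69.2 − 6.3) / 18.1⌋ = ⌊3.475⌋ = 3 → row 1 (counted from top)

(1, 4)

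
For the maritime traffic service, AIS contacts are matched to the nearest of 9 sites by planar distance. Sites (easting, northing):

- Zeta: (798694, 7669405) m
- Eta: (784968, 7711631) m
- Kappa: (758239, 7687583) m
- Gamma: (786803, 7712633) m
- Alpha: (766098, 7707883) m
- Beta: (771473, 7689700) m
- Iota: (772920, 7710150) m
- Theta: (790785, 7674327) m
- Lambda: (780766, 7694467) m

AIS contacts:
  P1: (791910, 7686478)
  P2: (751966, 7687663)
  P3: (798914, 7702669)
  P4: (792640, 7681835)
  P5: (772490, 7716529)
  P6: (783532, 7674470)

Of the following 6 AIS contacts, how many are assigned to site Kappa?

1

P1 → Theta
P2 → Kappa
P3 → Gamma
P4 → Theta
P5 → Iota
P6 → Theta
1 of the 6 goes to Kappa.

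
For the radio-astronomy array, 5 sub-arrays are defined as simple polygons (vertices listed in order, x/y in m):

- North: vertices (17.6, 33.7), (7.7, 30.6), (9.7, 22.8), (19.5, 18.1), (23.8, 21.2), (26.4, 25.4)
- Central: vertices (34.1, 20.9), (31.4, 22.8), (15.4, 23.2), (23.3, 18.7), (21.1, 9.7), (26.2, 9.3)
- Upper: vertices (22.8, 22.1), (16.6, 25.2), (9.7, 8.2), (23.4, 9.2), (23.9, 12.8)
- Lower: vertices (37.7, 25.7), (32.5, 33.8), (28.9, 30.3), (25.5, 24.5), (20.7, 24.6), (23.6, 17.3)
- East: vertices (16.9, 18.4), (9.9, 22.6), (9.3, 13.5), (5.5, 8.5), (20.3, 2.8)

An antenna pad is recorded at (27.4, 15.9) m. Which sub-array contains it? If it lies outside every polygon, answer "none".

Central

Cast a ray rightward from (27.4, 15.9). For each polygon, the edges (by vertex number in listed order) whose endpoints lie on opposite sides of y = 15.9, where each meets that height, and whether that is right or left of the point:
North: no edge straddles that height → 0 crossings.
Central: 4–5 at x≈22.62 (left), 6–1 at x≈30.69 (right) → 1 crossing.
Upper: 2–3 at x≈12.83 (left), 5–1 at x≈23.53 (left) → 0 crossings.
Lower: no edge straddles that height → 0 crossings.
East: 2–3 at x≈9.46 (left), 5–1 at x≈17.44 (left) → 0 crossings.
Only Central has an odd count, so the point is inside Central.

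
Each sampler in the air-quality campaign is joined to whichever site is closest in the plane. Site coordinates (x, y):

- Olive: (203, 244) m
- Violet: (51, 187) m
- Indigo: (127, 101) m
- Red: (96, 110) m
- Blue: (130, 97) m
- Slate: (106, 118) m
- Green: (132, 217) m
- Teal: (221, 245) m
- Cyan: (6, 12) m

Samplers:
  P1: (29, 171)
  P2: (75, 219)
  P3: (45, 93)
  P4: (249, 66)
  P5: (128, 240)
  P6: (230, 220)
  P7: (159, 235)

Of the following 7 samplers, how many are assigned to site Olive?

P1 → Violet
P2 → Violet
P3 → Red
P4 → Blue
P5 → Green
P6 → Teal
P7 → Green
0 of the 7 go to Olive.

0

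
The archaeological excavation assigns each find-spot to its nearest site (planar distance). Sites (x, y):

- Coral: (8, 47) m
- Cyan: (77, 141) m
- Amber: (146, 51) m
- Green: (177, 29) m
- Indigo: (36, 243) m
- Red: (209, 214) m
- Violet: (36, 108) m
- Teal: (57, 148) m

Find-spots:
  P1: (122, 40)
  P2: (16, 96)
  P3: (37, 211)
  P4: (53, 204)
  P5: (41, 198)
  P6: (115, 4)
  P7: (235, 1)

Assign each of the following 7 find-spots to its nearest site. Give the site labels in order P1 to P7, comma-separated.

P1 → Amber (d²=697.00)
P2 → Violet (d²=544.00)
P3 → Indigo (d²=1025.00)
P4 → Indigo (d²=1810.00)
P5 → Indigo (d²=2050.00)
P6 → Amber (d²=3170.00)
P7 → Green (d²=4148.00)

Amber, Violet, Indigo, Indigo, Indigo, Amber, Green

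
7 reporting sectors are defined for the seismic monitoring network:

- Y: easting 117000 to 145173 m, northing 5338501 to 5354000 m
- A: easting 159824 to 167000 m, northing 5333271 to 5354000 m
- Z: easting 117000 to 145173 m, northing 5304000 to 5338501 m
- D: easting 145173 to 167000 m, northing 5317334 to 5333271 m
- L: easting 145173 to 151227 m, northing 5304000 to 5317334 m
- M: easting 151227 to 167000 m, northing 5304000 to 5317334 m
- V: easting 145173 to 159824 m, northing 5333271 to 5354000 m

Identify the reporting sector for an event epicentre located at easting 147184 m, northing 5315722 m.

The point has easting = 147184 and northing = 5315722.
Only L satisfies 145173 ≤ easting ≤ 151227 and 5304000 ≤ northing ≤ 5317334.

L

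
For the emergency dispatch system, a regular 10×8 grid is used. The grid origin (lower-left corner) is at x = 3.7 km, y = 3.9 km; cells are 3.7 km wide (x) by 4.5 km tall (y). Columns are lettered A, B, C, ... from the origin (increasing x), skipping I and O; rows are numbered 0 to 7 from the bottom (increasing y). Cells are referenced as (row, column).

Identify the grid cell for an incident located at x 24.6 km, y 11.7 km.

Column index: ⌊(24.6 − 3.7) / 3.7⌋ = ⌊5.649⌋ = 5 → column F
Row offset from origin: ⌊(11.7 − 3.9) / 4.5⌋ = ⌊1.733⌋ = 1 → row 1

(1, F)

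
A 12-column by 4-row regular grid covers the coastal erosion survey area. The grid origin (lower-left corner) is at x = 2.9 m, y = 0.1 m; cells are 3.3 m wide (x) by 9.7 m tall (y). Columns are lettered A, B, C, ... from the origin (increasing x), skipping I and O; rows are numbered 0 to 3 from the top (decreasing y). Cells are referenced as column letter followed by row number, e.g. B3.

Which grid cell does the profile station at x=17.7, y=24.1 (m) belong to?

Column index: ⌊(17.7 − 2.9) / 3.3⌋ = ⌊4.485⌋ = 4 → column E
Row offset from origin: ⌊(24.1 − 0.1) / 9.7⌋ = ⌊2.474⌋ = 2 → row 1 (counted from top)

E1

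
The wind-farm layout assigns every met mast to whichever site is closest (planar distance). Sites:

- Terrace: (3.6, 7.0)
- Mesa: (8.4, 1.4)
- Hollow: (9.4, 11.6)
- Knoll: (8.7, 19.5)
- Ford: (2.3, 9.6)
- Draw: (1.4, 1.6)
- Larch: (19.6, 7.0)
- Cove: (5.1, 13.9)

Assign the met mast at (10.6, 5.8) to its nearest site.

Mesa

Squared distances to each site:
Terrace: 50.440; Mesa: 24.200; Hollow: 35.080; Knoll: 191.300; Ford: 83.330; Draw: 102.280; Larch: 82.440; Cove: 95.860.
Minimum at Mesa.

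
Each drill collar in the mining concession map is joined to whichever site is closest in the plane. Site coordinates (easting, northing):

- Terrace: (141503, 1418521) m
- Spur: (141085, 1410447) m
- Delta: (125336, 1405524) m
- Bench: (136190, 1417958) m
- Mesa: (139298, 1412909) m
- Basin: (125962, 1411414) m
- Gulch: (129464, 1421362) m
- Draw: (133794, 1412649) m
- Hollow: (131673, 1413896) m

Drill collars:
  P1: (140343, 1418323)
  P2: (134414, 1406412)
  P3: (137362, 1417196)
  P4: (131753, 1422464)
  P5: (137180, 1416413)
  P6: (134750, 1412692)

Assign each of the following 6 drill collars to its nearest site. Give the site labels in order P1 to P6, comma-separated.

Terrace, Draw, Bench, Gulch, Bench, Draw

P1 → Terrace (d²=1384804.00)
P2 → Draw (d²=39284569.00)
P3 → Bench (d²=1954228.00)
P4 → Gulch (d²=6453925.00)
P5 → Bench (d²=3367125.00)
P6 → Draw (d²=915785.00)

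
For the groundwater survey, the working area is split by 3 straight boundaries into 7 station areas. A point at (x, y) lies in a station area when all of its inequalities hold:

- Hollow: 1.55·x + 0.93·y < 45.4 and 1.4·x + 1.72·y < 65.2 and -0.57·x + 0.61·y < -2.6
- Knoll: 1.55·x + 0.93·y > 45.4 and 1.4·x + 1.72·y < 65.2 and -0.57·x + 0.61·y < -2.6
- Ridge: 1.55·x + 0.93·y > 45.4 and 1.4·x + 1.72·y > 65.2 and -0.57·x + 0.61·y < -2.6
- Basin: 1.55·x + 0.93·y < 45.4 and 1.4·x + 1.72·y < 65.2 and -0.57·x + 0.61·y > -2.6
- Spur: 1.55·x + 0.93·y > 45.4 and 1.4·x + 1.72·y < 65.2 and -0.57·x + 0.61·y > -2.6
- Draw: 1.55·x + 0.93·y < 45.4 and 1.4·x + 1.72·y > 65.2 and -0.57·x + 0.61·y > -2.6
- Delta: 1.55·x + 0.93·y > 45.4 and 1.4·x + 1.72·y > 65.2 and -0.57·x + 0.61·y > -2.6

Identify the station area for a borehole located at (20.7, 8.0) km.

Hollow

1.55·20.7 + 0.93·8.0 = 39.525, which is < 45.4
1.4·20.7 + 1.72·8.0 = 42.740, which is < 65.2
-0.57·20.7 + 0.61·8.0 = -6.919, which is < -2.6
This sign pattern matches Hollow.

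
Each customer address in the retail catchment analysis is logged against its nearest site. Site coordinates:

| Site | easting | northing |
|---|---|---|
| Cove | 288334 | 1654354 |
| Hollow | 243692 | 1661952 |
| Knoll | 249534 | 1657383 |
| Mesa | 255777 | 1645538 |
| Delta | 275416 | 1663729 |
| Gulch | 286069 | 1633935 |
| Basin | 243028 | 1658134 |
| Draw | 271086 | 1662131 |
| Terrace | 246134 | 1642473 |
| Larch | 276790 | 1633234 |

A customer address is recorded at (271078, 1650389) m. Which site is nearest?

Squared distances to each site:
Cove: 313490761.000; Hollow: 883695965.000; Knoll: 513059972.000; Mesa: 257652802.000; Delta: 196773844.000; Gulch: 495464197.000; Basin: 846787525.000; Draw: 137874628.000; Terrace: 684866192.000; Larch: 326920969.000.
Minimum at Draw.

Draw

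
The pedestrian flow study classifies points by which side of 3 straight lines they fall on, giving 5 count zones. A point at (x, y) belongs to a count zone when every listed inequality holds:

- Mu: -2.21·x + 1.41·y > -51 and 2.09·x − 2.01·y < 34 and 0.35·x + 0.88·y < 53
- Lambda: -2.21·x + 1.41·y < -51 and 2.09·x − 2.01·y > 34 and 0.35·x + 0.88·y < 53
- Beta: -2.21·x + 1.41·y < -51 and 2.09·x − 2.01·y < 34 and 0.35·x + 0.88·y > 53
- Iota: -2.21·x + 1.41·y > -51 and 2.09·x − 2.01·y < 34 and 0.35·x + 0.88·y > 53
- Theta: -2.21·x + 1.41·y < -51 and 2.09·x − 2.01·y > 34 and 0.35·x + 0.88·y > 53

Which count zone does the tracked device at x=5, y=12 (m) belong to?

Mu

-2.21·5 + 1.41·12 = 5.870, which is > -51
2.09·5 − 2.01·12 = -13.670, which is < 34
0.35·5 + 0.88·12 = 12.310, which is < 53
This sign pattern matches Mu.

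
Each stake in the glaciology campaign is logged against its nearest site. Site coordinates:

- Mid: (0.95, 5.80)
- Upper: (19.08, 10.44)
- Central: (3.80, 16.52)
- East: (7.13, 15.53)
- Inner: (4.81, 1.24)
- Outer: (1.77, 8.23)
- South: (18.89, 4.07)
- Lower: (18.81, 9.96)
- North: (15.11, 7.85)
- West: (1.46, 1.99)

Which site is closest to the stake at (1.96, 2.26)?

West

Squared distances to each site:
Mid: 13.552; Upper: 360.007; Central: 206.733; East: 202.822; Inner: 9.163; Outer: 35.677; South: 289.901; Lower: 343.212; North: 204.171; West: 0.323.
Minimum at West.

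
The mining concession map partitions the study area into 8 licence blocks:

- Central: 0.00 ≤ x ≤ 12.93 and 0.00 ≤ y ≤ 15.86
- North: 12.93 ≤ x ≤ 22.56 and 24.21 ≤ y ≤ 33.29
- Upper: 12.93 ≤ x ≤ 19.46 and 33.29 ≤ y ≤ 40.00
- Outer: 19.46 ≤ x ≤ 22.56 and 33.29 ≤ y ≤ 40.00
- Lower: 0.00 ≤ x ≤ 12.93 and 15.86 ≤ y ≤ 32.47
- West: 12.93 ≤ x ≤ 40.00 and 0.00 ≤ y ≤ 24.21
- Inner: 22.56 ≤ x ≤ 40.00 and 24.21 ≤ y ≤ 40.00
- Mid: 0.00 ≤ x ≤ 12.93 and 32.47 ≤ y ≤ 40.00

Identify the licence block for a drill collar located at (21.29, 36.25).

The point has x = 21.29 and y = 36.25.
Only Outer satisfies 19.46 ≤ x ≤ 22.56 and 33.29 ≤ y ≤ 40.00.

Outer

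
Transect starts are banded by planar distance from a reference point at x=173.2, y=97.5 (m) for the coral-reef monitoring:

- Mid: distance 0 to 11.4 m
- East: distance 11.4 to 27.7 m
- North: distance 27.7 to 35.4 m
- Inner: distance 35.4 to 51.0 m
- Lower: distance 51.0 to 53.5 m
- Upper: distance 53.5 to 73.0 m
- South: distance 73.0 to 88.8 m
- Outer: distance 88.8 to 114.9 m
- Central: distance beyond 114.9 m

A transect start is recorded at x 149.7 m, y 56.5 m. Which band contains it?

Inner

Distance = √((149.7−173.2)² + (56.5−97.5)²) = √(552.250 + 1681.000) = 47.257 m.
35.4 ≤ 47.257 < 51.0 → Inner.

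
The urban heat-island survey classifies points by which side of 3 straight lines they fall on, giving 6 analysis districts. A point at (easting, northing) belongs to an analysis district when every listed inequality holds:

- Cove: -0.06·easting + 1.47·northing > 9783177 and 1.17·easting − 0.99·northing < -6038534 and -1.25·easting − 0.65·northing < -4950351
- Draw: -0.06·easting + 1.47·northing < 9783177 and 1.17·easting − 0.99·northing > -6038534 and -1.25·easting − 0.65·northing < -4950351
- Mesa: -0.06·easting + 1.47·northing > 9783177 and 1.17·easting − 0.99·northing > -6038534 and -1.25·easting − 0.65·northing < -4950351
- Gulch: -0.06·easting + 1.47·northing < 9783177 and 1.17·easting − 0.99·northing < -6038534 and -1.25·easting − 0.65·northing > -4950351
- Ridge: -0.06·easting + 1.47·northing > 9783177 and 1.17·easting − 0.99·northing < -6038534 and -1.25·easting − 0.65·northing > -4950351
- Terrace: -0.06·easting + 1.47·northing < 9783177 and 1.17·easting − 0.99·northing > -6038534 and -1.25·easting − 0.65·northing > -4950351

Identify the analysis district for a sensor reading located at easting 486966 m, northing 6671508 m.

-0.06·486966 + 1.47·6671508 = 9777898.800, which is < 9783177
1.17·486966 − 0.99·6671508 = -6035042.700, which is > -6038534
-1.25·486966 − 0.65·6671508 = -4945187.700, which is > -4950351
This sign pattern matches Terrace.

Terrace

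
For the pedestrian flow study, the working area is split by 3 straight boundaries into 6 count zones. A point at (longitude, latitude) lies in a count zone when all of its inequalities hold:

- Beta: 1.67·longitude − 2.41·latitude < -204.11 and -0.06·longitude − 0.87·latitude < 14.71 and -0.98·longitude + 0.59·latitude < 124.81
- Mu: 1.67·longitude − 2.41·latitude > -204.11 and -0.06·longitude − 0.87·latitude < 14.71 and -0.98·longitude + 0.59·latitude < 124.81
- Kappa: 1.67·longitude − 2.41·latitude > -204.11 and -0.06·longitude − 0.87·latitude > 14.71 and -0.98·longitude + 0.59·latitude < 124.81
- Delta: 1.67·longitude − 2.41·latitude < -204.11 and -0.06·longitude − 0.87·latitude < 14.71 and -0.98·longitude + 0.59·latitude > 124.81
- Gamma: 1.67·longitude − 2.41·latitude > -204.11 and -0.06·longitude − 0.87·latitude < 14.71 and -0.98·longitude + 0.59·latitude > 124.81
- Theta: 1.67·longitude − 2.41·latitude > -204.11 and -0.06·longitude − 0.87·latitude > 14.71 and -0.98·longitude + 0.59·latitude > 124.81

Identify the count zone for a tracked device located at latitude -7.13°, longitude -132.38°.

Gamma

1.67·-132.38 − 2.41·-7.13 = -203.891, which is > -204.11
-0.06·-132.38 − 0.87·-7.13 = 14.146, which is < 14.71
-0.98·-132.38 + 0.59·-7.13 = 125.526, which is > 124.81
This sign pattern matches Gamma.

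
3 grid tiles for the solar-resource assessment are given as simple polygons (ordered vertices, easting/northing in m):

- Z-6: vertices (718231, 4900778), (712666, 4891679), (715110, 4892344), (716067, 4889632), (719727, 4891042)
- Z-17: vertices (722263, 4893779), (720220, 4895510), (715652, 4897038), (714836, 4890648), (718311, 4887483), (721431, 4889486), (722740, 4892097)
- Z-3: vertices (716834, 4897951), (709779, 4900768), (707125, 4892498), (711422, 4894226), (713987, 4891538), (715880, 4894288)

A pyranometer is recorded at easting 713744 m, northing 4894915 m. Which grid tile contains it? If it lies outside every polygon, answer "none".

Z-3

Cast a ray rightward from (713744, 4894915). For each polygon, the edges (by vertex number in listed order) whose endpoints lie on opposite sides of northing = 4894915, where each meets that height, and whether that is right or left of the point:
Z-6: 1–2 at easting≈714645.2 (right), 5–1 at easting≈719131.9 (right) → 2 crossings.
Z-17: 1–2 at easting≈720922.2 (right), 3–4 at easting≈715380.9 (right) → 2 crossings.
Z-3: 2–3 at easting≈707900.7 (left), 6–1 at easting≈716043.3 (right) → 1 crossing.
Only Z-3 has an odd count, so the point is inside Z-3.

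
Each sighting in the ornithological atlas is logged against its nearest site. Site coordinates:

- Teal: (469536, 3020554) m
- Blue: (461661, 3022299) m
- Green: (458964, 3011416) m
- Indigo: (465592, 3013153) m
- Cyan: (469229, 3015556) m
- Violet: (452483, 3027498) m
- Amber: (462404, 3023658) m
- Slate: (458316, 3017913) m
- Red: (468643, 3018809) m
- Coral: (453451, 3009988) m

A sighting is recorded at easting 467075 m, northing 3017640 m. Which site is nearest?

Red

Squared distances to each site:
Teal: 14547917.000; Blue: 51017677.000; Green: 104526497.000; Indigo: 22332458.000; Cyan: 8982772.000; Violet: 310106628.000; Amber: 58034565.000; Slate: 76794610.000; Red: 3825185.000; Coral: 244166480.000.
Minimum at Red.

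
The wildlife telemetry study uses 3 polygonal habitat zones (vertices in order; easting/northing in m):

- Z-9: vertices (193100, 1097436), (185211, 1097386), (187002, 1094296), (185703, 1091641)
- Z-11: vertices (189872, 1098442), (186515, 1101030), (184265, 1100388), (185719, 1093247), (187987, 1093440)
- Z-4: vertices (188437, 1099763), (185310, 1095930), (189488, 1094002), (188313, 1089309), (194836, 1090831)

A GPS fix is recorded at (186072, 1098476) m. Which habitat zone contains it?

Cast a ray rightward from (186072, 1098476). For each polygon, the edges (by vertex number in listed order) whose endpoints lie on opposite sides of northing = 1098476, where each meets that height, and whether that is right or left of the point:
Z-9: no edge straddles that height → 0 crossings.
Z-11: 1–2 at easting≈189827.9 (right), 3–4 at easting≈184654.3 (left) → 1 crossing.
Z-4: 1–2 at easting≈187387.1 (right), 5–1 at easting≈189359.0 (right) → 2 crossings.
Only Z-11 has an odd count, so the point is inside Z-11.

Z-11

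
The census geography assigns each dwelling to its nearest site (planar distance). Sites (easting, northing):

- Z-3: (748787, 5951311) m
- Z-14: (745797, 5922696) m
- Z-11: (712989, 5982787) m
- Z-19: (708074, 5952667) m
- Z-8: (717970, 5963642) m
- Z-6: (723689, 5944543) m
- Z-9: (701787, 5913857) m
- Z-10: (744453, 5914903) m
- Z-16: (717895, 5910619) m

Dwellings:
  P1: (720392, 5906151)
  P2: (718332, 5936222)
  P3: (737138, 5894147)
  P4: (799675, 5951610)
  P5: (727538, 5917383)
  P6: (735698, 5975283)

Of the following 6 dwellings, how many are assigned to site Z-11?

P1 → Z-16
P2 → Z-6
P3 → Z-10
P4 → Z-3
P5 → Z-16
P6 → Z-8
0 of the 6 go to Z-11.

0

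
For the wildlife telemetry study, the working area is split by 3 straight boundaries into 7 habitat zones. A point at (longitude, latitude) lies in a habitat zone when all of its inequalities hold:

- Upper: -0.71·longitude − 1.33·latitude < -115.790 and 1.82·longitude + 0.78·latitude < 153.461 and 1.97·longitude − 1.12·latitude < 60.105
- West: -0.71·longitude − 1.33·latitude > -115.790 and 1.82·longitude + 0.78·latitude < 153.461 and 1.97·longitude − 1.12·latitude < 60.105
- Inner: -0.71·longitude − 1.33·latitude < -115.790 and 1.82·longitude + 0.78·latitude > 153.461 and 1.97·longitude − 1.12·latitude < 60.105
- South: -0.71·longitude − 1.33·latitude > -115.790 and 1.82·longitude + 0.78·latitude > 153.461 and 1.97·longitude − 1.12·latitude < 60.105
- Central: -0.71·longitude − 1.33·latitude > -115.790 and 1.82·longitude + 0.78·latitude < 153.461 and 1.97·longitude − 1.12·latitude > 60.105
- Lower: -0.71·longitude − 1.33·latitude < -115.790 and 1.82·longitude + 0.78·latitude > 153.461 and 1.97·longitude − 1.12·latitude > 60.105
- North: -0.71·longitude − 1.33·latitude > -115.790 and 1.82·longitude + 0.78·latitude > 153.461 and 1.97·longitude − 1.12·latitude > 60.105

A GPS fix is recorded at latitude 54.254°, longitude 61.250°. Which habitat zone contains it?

-0.71·61.250 − 1.33·54.254 = -115.645, which is > -115.790
1.82·61.250 + 0.78·54.254 = 153.793, which is > 153.461
1.97·61.250 − 1.12·54.254 = 59.898, which is < 60.105
This sign pattern matches South.

South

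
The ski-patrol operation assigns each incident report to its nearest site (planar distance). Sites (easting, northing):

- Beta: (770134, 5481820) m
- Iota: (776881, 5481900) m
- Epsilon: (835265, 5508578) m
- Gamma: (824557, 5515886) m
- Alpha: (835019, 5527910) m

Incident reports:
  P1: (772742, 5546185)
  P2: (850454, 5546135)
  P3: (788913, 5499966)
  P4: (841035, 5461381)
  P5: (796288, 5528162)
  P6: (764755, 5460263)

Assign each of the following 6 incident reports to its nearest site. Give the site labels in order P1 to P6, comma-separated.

Gamma, Alpha, Iota, Epsilon, Gamma, Beta

P1 → Gamma (d²=3602823626.00)
P2 → Alpha (d²=570389850.00)
P3 → Iota (d²=471149380.00)
P4 → Epsilon (d²=2260849709.00)
P5 → Gamma (d²=949836537.00)
P6 → Beta (d²=493637890.00)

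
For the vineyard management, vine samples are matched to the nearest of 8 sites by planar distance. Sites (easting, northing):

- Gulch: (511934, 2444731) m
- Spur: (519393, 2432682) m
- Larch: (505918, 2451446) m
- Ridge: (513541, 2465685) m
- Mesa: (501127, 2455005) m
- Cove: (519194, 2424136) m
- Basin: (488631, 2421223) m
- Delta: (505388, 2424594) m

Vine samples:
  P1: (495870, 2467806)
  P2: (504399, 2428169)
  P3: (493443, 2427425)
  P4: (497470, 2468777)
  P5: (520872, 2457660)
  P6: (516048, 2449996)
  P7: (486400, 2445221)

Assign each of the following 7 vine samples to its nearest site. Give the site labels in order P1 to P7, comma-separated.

Mesa, Delta, Basin, Mesa, Ridge, Gulch, Mesa

P1 → Mesa (d²=191501650.00)
P2 → Delta (d²=13758746.00)
P3 → Basin (d²=61620148.00)
P4 → Mesa (d²=203041633.00)
P5 → Ridge (d²=118144186.00)
P6 → Gulch (d²=44645221.00)
P7 → Mesa (d²=312611185.00)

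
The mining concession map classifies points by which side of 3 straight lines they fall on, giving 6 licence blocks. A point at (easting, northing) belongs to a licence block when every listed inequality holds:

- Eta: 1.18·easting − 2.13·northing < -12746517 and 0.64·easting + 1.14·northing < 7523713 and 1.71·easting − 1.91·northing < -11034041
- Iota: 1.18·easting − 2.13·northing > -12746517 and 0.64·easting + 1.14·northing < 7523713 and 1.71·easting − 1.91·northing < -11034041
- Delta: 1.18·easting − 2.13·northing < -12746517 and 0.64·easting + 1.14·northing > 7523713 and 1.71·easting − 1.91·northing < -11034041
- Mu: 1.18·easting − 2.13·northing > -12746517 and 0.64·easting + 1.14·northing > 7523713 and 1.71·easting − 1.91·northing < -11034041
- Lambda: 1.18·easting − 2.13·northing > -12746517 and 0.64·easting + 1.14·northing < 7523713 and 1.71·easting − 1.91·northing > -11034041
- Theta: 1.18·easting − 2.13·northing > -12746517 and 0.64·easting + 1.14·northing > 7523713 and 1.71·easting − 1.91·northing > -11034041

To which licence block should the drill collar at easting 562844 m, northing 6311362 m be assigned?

1.18·562844 − 2.13·6311362 = -12779045.140, which is < -12746517
0.64·562844 + 1.14·6311362 = 7555172.840, which is > 7523713
1.71·562844 − 1.91·6311362 = -11092238.180, which is < -11034041
This sign pattern matches Delta.

Delta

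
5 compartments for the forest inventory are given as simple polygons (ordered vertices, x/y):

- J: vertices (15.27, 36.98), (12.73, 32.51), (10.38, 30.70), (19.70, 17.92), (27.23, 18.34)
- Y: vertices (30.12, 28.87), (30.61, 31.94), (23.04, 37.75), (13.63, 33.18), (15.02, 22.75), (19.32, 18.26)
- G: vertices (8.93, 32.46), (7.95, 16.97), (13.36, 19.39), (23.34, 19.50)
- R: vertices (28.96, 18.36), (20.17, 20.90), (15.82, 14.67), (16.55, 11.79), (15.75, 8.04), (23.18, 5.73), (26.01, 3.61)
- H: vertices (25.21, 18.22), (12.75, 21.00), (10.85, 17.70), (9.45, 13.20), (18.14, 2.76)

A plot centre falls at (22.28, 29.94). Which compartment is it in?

Cast a ray rightward from (22.28, 29.94). For each polygon, the edges (by vertex number in listed order) whose endpoints lie on opposite sides of y = 29.94, where each meets that height, and whether that is right or left of the point:
J: 3–4 at x≈10.934 (left), 5–1 at x≈19.787 (left) → 0 crossings.
Y: 1–2 at x≈30.291 (right), 4–5 at x≈14.062 (left) → 1 crossing.
G: 1–2 at x≈8.771 (left), 4–1 at x≈11.732 (left) → 0 crossings.
R: no edge straddles that height → 0 crossings.
H: no edge straddles that height → 0 crossings.
Only Y has an odd count, so the point is inside Y.

Y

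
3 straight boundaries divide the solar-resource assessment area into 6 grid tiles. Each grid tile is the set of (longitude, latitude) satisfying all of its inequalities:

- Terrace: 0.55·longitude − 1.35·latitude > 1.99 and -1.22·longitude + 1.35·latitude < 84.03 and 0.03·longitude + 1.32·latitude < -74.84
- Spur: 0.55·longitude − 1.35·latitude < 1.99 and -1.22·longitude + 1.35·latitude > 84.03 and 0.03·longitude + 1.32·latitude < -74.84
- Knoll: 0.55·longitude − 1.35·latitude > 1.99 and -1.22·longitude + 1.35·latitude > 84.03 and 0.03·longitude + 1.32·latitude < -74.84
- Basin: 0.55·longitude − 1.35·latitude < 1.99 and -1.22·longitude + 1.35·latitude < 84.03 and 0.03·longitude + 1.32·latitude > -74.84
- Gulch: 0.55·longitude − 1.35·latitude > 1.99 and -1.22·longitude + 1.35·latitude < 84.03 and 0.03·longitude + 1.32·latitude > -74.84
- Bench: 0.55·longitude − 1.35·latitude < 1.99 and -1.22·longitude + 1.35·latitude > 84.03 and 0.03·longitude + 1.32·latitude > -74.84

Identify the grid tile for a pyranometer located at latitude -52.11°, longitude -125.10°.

0.55·-125.10 − 1.35·-52.11 = 1.543, which is < 1.99
-1.22·-125.10 + 1.35·-52.11 = 82.273, which is < 84.03
0.03·-125.10 + 1.32·-52.11 = -72.538, which is > -74.84
This sign pattern matches Basin.

Basin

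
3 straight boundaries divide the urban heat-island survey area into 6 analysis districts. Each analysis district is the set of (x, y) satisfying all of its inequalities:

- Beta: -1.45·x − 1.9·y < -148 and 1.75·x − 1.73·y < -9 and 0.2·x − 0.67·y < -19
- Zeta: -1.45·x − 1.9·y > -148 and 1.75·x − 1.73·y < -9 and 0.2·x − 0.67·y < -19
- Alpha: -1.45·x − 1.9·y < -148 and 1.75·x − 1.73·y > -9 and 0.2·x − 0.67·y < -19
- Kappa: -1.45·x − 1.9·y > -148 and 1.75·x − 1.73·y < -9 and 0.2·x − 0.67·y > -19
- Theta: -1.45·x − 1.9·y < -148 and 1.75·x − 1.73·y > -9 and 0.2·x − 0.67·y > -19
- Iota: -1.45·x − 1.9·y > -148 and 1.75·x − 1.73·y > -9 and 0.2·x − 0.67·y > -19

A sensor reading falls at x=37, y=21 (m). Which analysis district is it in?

Iota

-1.45·37 − 1.9·21 = -93.550, which is > -148
1.75·37 − 1.73·21 = 28.420, which is > -9
0.2·37 − 0.67·21 = -6.670, which is > -19
This sign pattern matches Iota.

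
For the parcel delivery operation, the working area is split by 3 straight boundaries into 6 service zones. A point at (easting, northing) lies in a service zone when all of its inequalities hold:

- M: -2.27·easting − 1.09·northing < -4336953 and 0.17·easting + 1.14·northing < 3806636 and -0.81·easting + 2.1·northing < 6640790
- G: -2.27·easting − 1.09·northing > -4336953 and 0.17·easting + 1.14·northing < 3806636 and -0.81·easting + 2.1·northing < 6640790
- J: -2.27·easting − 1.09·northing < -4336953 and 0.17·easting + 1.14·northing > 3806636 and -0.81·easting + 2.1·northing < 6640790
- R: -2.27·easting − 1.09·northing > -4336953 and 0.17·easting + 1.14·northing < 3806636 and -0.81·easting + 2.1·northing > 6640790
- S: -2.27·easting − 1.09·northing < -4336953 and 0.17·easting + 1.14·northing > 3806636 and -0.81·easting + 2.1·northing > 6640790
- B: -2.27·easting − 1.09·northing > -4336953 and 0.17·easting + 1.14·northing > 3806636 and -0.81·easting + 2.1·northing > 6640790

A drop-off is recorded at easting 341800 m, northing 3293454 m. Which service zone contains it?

J

-2.27·341800 − 1.09·3293454 = -4365750.860, which is < -4336953
0.17·341800 + 1.14·3293454 = 3812643.560, which is > 3806636
-0.81·341800 + 2.1·3293454 = 6639395.400, which is < 6640790
This sign pattern matches J.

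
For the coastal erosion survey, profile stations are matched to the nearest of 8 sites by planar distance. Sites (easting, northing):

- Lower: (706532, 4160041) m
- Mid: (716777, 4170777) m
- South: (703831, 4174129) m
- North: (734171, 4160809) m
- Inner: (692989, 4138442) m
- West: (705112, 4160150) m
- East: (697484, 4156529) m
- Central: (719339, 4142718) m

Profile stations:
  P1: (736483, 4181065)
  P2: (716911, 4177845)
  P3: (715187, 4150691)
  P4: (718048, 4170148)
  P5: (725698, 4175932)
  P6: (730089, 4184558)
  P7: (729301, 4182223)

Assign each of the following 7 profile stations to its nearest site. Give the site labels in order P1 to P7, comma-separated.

P1 → North (d²=415650880.00)
P2 → Mid (d²=49974580.00)
P3 → Central (d²=80807833.00)
P4 → Mid (d²=2011082.00)
P5 → Mid (d²=106158266.00)
P6 → Mid (d²=367125305.00)
P7 → Mid (d²=287861492.00)

North, Mid, Central, Mid, Mid, Mid, Mid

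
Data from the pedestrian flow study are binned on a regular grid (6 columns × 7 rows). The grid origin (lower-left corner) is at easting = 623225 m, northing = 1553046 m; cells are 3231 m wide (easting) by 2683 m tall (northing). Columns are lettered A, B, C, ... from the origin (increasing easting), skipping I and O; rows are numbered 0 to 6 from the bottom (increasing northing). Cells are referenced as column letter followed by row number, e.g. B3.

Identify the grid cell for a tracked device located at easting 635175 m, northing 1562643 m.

Column index: ⌊(635175 − 623225) / 3231⌋ = ⌊3.699⌋ = 3 → column D
Row offset from origin: ⌊(1562643 − 1553046) / 2683⌋ = ⌊3.577⌋ = 3 → row 3

D3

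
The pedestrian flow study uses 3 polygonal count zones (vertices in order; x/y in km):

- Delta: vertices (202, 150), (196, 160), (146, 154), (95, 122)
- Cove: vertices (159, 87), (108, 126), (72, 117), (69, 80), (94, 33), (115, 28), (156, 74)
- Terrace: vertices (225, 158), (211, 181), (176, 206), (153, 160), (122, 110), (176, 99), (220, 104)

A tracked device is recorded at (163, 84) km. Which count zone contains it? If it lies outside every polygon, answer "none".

Cast a ray rightward from (163, 84). For each polygon, the edges (by vertex number in listed order) whose endpoints lie on opposite sides of y = 84, where each meets that height, and whether that is right or left of the point:
Delta: no edge straddles that height → 0 crossings.
Cove: 3–4 at x≈69.3 (left), 7–1 at x≈158.3 (left) → 0 crossings.
Terrace: no edge straddles that height → 0 crossings.
All counts are even, so the point lies outside every listed polygon.

none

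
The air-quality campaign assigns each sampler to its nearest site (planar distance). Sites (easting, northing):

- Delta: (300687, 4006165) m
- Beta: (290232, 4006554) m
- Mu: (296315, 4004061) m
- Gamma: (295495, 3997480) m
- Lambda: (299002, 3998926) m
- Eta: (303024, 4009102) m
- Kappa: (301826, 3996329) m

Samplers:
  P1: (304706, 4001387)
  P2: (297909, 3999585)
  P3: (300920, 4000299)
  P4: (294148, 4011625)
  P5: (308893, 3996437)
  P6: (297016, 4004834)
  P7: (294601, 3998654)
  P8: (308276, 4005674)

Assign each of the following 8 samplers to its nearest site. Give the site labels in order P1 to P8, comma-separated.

Kappa, Lambda, Lambda, Beta, Kappa, Mu, Gamma, Eta

P1 → Kappa (d²=33877764.00)
P2 → Lambda (d²=1628930.00)
P3 → Lambda (d²=5563853.00)
P4 → Beta (d²=41050097.00)
P5 → Kappa (d²=49954153.00)
P6 → Mu (d²=1088930.00)
P7 → Gamma (d²=2177512.00)
P8 → Eta (d²=39334688.00)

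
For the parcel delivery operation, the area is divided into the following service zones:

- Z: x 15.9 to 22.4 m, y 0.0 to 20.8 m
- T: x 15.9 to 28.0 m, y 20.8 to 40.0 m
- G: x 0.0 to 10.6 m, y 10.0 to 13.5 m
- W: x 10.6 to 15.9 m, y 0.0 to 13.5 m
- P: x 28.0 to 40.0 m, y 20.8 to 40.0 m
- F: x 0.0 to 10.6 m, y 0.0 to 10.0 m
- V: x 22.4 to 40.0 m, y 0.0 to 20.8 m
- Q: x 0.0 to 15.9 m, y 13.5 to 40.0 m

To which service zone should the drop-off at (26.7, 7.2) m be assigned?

V

The point has x = 26.7 and y = 7.2.
Only V satisfies 22.4 ≤ x ≤ 40.0 and 0.0 ≤ y ≤ 20.8.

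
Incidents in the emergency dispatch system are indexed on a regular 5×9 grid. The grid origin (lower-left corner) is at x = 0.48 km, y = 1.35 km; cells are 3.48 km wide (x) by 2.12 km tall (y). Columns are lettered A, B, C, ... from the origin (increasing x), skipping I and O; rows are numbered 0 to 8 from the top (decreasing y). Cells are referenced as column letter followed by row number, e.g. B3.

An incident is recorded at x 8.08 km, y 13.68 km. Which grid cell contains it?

Column index: ⌊(8.08 − 0.48) / 3.48⌋ = ⌊2.184⌋ = 2 → column C
Row offset from origin: ⌊(13.68 − 1.35) / 2.12⌋ = ⌊5.816⌋ = 5 → row 3 (counted from top)

C3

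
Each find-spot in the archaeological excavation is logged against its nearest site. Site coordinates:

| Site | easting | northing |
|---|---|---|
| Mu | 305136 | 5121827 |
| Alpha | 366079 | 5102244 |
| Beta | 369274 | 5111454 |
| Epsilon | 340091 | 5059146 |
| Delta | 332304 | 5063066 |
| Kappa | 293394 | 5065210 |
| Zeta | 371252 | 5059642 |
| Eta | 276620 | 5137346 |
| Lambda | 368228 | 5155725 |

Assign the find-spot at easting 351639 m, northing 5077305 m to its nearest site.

Epsilon

Squared distances to each site:
Mu: 4144737493.000; Alpha: 830467321.000; Beta: 1477147426.000; Epsilon: 463105585.000; Delta: 576591346.000; Kappa: 3538769050.000; Zeta: 696651338.000; Eta: 9232772042.000; Lambda: 6424891321.000.
Minimum at Epsilon.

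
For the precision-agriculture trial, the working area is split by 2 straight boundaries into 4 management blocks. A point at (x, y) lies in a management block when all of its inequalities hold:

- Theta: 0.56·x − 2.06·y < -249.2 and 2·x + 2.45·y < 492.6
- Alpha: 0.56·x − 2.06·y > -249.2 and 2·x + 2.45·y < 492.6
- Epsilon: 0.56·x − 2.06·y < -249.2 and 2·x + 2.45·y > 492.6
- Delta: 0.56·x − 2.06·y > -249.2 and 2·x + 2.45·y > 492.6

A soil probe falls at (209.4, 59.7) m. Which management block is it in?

Delta

0.56·209.4 − 2.06·59.7 = -5.718, which is > -249.2
2·209.4 + 2.45·59.7 = 565.065, which is > 492.6
This sign pattern matches Delta.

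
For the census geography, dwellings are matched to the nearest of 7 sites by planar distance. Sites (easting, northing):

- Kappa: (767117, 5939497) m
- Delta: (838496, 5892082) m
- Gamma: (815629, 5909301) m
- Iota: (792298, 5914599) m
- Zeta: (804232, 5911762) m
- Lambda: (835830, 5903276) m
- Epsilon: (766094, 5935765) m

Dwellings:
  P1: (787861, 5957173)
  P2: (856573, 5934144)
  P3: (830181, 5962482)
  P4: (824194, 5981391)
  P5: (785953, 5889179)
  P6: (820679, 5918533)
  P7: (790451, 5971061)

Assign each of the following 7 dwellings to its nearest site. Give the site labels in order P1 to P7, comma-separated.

P1 → Kappa (d²=742754512.00)
P2 → Lambda (d²=1383105473.00)
P3 → Gamma (d²=3039979465.00)
P4 → Kappa (d²=5012891165.00)
P5 → Iota (d²=686435425.00)
P6 → Gamma (d²=110732324.00)
P7 → Kappa (d²=1540761652.00)

Kappa, Lambda, Gamma, Kappa, Iota, Gamma, Kappa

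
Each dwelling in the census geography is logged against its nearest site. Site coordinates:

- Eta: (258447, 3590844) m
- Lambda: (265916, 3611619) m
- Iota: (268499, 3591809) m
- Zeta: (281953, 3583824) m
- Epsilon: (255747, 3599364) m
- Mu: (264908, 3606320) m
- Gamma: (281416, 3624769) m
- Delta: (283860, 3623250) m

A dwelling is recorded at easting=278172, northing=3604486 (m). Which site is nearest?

Squared distances to each site:
Eta: 575179789.000; Lambda: 201089225.000; Iota: 254273258.000; Zeta: 441214205.000; Epsilon: 529115509.000; Mu: 179297252.000; Gamma: 421923625.000; Delta: 384441040.000.
Minimum at Mu.

Mu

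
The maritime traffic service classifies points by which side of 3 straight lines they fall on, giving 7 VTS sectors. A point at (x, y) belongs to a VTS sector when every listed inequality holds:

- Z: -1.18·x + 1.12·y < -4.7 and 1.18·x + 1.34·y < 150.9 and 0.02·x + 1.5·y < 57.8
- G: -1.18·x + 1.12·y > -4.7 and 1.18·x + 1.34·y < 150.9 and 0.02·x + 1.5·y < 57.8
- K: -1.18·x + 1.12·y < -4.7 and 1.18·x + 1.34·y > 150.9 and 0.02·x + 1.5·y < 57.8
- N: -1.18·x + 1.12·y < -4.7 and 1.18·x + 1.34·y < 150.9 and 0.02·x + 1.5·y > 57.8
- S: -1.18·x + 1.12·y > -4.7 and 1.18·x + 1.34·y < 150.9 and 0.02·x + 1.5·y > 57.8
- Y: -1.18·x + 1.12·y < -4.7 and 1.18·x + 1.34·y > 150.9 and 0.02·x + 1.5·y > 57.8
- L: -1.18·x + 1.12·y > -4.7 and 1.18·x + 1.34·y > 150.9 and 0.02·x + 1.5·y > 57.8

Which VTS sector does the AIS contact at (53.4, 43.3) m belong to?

N

-1.18·53.4 + 1.12·43.3 = -14.516, which is < -4.7
1.18·53.4 + 1.34·43.3 = 121.034, which is < 150.9
0.02·53.4 + 1.5·43.3 = 66.018, which is > 57.8
This sign pattern matches N.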